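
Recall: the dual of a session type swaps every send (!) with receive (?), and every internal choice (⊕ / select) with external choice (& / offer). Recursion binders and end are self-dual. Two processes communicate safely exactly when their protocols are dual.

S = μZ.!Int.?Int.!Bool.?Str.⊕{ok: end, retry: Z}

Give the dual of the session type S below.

μZ → μZ  (rec unchanged)
  !Int → ?Int
    ?Int → !Int
      !Bool → ?Bool
        ?Str → !Str
          ⊕{ok,retry} → &{ok,retry}  (select→offer)
            [ok]
              end ↦ end
            [retry]
              Z ↦ Z

μZ.?Int.!Int.?Bool.!Str.&{ok: end, retry: Z}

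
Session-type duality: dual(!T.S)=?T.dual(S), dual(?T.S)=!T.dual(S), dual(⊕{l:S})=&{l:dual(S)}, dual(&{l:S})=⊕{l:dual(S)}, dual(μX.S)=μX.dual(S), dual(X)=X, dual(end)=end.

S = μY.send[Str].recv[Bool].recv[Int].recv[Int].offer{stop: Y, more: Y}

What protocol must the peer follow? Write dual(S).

μY ↦ μY  (binder kept)
  send[Str] ↦ recv[Str]
    recv[Bool] ↦ send[Bool]
      recv[Int] ↦ send[Int]
        recv[Int] ↦ send[Int]
          offer{stop,more} ↦ select{stop,more}  (external→internal)
            [stop]
              dual(Y) = Y
            [more]
              dual(Y) = Y

μY.recv[Str].send[Bool].send[Int].send[Int].select{stop: Y, more: Y}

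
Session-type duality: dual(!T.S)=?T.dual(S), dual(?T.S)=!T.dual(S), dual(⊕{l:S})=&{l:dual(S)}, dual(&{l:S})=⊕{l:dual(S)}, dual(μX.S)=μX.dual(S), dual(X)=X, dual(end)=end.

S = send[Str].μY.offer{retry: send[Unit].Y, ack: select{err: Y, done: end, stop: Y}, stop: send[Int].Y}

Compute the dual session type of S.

recv[Str].μY.select{retry: recv[Unit].Y, ack: offer{err: Y, done: end, stop: Y}, stop: recv[Int].Y}

send[Str] ↦ recv[Str]
  μY ↦ μY  (binder kept)
    offer{retry,ack,stop} ↦ select{retry,ack,stop}  (external→internal)
      • retry:
        send[Unit] ↦ recv[Unit]
          Y self-dual
      • ack:
        select{err,done,stop} ↦ offer{err,done,stop}  (⊕→&)
          • err:
            Y self-dual
          • done:
            end self-dual
          • stop:
            Y self-dual
      • stop:
        send[Int] ↦ recv[Int]
          Y self-dual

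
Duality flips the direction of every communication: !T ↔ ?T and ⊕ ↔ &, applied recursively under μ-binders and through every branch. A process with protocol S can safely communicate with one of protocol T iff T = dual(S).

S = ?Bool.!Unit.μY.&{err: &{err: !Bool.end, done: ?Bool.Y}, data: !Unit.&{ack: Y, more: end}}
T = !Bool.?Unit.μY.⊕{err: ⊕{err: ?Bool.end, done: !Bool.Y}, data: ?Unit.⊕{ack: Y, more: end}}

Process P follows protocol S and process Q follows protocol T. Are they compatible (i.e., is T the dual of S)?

?Bool ‖ !Bool  match
  !Unit ‖ ?Unit  match
    μY ‖ μY  match (binder kept)
      &{err,data} ‖ ⊕{err,data}  match label sets agree
        • err:
          &{err,done} ‖ ⊕{err,done}  match label sets agree
            • err:
              !Bool ‖ ?Bool  match
                end ‖ end  match
            • done:
              ?Bool ‖ !Bool  match
                Y ‖ Y  match
        • data:
          !Unit ‖ ?Unit  match
            &{ack,more} ‖ ⊕{ack,more}  match label sets agree
              • ack:
                Y ‖ Y  match
              • more:
                end ‖ end  match

YES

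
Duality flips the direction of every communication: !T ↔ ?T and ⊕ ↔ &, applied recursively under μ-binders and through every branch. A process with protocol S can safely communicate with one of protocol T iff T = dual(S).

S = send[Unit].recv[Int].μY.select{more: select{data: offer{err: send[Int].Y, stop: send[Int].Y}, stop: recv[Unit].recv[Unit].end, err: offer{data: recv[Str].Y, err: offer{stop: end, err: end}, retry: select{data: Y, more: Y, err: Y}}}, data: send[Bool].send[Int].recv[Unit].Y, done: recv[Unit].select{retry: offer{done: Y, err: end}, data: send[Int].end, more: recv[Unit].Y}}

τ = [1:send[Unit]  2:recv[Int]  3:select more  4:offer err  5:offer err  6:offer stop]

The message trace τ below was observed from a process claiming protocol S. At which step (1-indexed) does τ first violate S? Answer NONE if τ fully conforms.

4

step 1: send[Unit]  ok  now at recv[Int].μY.…
step 2: recv[Int]  ok  now at μY.…
step 3: select more  ok  now at select{data: offer{err: send[Int].μY.…, stop: send[Int].μY.…}, stop: recv[Unit].recv[Unit].end, err: offer{data: recv[Str].μY.…, err: offer{stop: end, err: end}, retry: select{data: μY.…, more: μY.…, err: μY.…}}}
step 4: got offer err, protocol expects select data or select stop or select err  ✗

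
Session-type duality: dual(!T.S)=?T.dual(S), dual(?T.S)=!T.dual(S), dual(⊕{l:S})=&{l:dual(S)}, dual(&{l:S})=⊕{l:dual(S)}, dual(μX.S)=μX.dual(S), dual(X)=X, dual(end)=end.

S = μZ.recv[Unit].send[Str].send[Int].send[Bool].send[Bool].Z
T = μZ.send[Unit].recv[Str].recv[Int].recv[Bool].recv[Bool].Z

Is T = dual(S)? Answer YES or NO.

μZ ‖ μZ  ok (binder kept)
  recv[Unit] ‖ send[Unit]  ok
    send[Str] ‖ recv[Str]  ok
      send[Int] ‖ recv[Int]  ok
        send[Bool] ‖ recv[Bool]  ok
          send[Bool] ‖ recv[Bool]  ok
            Z ‖ Z  ok

YES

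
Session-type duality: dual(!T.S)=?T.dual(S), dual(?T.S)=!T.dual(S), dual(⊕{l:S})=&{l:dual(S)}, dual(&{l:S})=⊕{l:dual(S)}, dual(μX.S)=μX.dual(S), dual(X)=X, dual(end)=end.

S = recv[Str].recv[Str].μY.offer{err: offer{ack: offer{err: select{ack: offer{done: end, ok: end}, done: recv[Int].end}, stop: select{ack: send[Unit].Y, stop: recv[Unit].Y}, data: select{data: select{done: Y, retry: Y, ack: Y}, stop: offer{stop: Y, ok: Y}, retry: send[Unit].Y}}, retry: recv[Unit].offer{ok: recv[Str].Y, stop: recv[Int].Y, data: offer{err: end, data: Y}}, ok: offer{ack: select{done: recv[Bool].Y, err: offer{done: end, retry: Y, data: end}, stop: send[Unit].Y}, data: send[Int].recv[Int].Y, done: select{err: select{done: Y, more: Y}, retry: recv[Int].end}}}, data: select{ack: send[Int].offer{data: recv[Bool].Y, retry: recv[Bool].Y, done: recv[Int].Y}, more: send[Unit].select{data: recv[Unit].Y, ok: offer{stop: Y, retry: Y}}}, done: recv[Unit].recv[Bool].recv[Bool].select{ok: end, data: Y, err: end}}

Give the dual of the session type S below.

send[Str].send[Str].μY.select{err: select{ack: select{err: offer{ack: select{done: end, ok: end}, done: send[Int].end}, stop: offer{ack: recv[Unit].Y, stop: send[Unit].Y}, data: offer{data: offer{done: Y, retry: Y, ack: Y}, stop: select{stop: Y, ok: Y}, retry: recv[Unit].Y}}, retry: send[Unit].select{ok: send[Str].Y, stop: send[Int].Y, data: select{err: end, data: Y}}, ok: select{ack: offer{done: send[Bool].Y, err: select{done: end, retry: Y, data: end}, stop: recv[Unit].Y}, data: recv[Int].send[Int].Y, done: offer{err: offer{done: Y, more: Y}, retry: send[Int].end}}}, data: offer{ack: recv[Int].select{data: send[Bool].Y, retry: send[Bool].Y, done: send[Int].Y}, more: recv[Unit].offer{data: send[Unit].Y, ok: select{stop: Y, retry: Y}}}, done: send[Unit].send[Bool].send[Bool].offer{ok: end, data: Y, err: end}}

recv[Str] = send[Str]
  recv[Str] = send[Str]
    μY = μY  (binder kept)
      offer{err,data,done} = select{err,data,done}  (external→internal)
        • err:
          offer{ack,retry,ok} = select{ack,retry,ok}  (external→internal)
            • ack:
              offer{err,stop,data} = select{err,stop,data}  (external→internal)
                • err:
                  select{ack,done} = offer{ack,done}  (⊕→&)
                    • ack:
                      offer{done,ok} = select{done,ok}  (external→internal)
                        • done:
                          end self-dual
                        • ok:
                          end self-dual
                    • done:
                      recv[Int] = send[Int]
                        end self-dual
                • stop:
                  select{ack,stop} = offer{ack,stop}  (⊕→&)
                    • ack:
                      send[Unit] = recv[Unit]
                        Y self-dual
                    • stop:
                      recv[Unit] = send[Unit]
                        Y self-dual
                • data:
                  select{data,stop,retry} = offer{data,stop,retry}  (⊕→&)
                    • data:
                      select{done,retry,ack} = offer{done,retry,ack}  (⊕→&)
                        • done:
                          Y self-dual
                        • retry:
                          Y self-dual
                        • ack:
                          Y self-dual
                    • stop:
                      offer{stop,ok} = select{stop,ok}  (external→internal)
                        • stop:
                          Y self-dual
                        • ok:
                          Y self-dual
                    • retry:
                      send[Unit] = recv[Unit]
                        Y self-dual
            • retry:
              recv[Unit] = send[Unit]
                offer{ok,stop,data} = select{ok,stop,data}  (external→internal)
                  • ok:
                    recv[Str] = send[Str]
                      Y self-dual
                  • stop:
                    recv[Int] = send[Int]
                      Y self-dual
                  • data:
                    offer{err,data} = select{err,data}  (external→internal)
                      • err:
                        end self-dual
                      • data:
                        Y self-dual
            • ok:
              offer{ack,data,done} = select{ack,data,done}  (external→internal)
                • ack:
                  select{done,err,stop} = offer{done,err,stop}  (⊕→&)
                    • done:
                      recv[Bool] = send[Bool]
                        Y self-dual
                    • err:
                      offer{done,retry,data} = select{done,retry,data}  (external→internal)
                        • done:
                          end self-dual
                        • retry:
                          Y self-dual
                        • data:
                          end self-dual
                    • stop:
                      send[Unit] = recv[Unit]
                        Y self-dual
                • data:
                  send[Int] = recv[Int]
                    recv[Int] = send[Int]
                      Y self-dual
                • done:
                  select{err,retry} = offer{err,retry}  (⊕→&)
                    • err:
                      select{done,more} = offer{done,more}  (⊕→&)
                        • done:
                          Y self-dual
                        • more:
                          Y self-dual
                    • retry:
                      recv[Int] = send[Int]
                        end self-dual
        • data:
          select{ack,more} = offer{ack,more}  (⊕→&)
            • ack:
              send[Int] = recv[Int]
                offer{data,retry,done} = select{data,retry,done}  (external→internal)
                  • data:
                    recv[Bool] = send[Bool]
                      Y self-dual
                  • retry:
                    recv[Bool] = send[Bool]
                      Y self-dual
                  • done:
                    recv[Int] = send[Int]
                      Y self-dual
            • more:
              send[Unit] = recv[Unit]
                select{data,ok} = offer{data,ok}  (⊕→&)
                  • data:
                    recv[Unit] = send[Unit]
                      Y self-dual
                  • ok:
                    offer{stop,retry} = select{stop,retry}  (external→internal)
                      • stop:
                        Y self-dual
                      • retry:
                        Y self-dual
        • done:
          recv[Unit] = send[Unit]
            recv[Bool] = send[Bool]
              recv[Bool] = send[Bool]
                select{ok,data,err} = offer{ok,data,err}  (⊕→&)
                  • ok:
                    end self-dual
                  • data:
                    Y self-dual
                  • err:
                    end self-dual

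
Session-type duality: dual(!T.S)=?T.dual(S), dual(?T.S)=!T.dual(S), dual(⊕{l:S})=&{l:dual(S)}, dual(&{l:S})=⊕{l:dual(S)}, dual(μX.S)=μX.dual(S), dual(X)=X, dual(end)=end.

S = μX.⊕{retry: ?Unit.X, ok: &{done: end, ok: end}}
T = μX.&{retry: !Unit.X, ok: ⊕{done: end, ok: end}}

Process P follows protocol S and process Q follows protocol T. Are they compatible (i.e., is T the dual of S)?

μX vs μX  ✓ (binder kept)
  ⊕{retry,ok} vs &{retry,ok}  ✓ labels match
    [retry]
      ?Unit vs !Unit  ✓
        X vs X  ✓
    [ok]
      &{done,ok} vs ⊕{done,ok}  ✓ labels match
        [done]
          end vs end  ✓
        [ok]
          end vs end  ✓

YES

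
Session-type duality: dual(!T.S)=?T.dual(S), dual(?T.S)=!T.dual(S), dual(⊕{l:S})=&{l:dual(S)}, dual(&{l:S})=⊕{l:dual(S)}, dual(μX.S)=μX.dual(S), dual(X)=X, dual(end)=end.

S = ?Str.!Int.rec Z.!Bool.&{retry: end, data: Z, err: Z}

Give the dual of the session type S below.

!Str.?Int.rec Z.?Bool.+{retry: end, data: Z, err: Z}

?Str = !Str
  !Int = ?Int
    rec Z = rec Z  (rec unchanged)
      !Bool = ?Bool
        &{retry,data,err} = +{retry,data,err}  (&→⊕)
          • retry:
            dual(end) = end
          • data:
            dual(Z) = Z
          • err:
            dual(Z) = Z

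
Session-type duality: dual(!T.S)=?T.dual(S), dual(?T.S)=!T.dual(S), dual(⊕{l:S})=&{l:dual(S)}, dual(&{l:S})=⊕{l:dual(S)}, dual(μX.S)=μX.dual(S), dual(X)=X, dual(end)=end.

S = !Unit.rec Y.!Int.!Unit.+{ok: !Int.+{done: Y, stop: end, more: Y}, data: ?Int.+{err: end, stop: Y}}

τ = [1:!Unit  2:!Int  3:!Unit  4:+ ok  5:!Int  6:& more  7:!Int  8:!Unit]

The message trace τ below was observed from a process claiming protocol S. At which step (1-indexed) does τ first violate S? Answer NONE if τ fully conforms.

@1 !Unit  ✓  now at rec Y.…
@2 !Int  ✓  now at !Unit.+{ok: !Int.+{done: rec Y.…, stop: end, more: rec Y.…}, data: ?Int.+{err: end, stop: rec Y.…}}
@3 !Unit  ✓  now at +{ok: !Int.+{done: rec Y.…, stop: end, more: rec Y.…}, data: ?Int.+{err: end, stop: rec Y.…}}
@4 + ok  ✓  now at !Int.+{done: rec Y.…, stop: end, more: rec Y.…}
@5 !Int  ✓  now at +{done: rec Y.…, stop: end, more: rec Y.…}
@6 got & more, protocol expects + done or + stop or + more  ✗

6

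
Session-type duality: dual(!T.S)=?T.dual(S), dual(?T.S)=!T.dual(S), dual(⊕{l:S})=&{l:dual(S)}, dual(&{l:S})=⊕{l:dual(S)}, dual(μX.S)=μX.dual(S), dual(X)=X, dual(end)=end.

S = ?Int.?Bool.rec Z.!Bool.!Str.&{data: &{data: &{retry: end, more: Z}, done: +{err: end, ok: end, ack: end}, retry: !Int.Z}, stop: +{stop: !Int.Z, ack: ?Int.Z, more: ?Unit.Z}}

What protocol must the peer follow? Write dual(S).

!Int.!Bool.rec Z.?Bool.?Str.+{data: +{data: +{retry: end, more: Z}, done: &{err: end, ok: end, ack: end}, retry: ?Int.Z}, stop: &{stop: ?Int.Z, ack: !Int.Z, more: !Unit.Z}}

?Int ↦ !Int
  ?Bool ↦ !Bool
    rec Z ↦ rec Z  (binder kept)
      !Bool ↦ ?Bool
        !Str ↦ ?Str
          &{data,stop} ↦ +{data,stop}  (external→internal)
            [data]
              &{data,done,retry} ↦ +{data,done,retry}  (external→internal)
                [data]
                  &{retry,more} ↦ +{retry,more}  (external→internal)
                    [retry]
                      end self-dual
                    [more]
                      Z self-dual
                [done]
                  +{err,ok,ack} ↦ &{err,ok,ack}  (select→offer)
                    [err]
                      end self-dual
                    [ok]
                      end self-dual
                    [ack]
                      end self-dual
                [retry]
                  !Int ↦ ?Int
                    Z self-dual
            [stop]
              +{stop,ack,more} ↦ &{stop,ack,more}  (select→offer)
                [stop]
                  !Int ↦ ?Int
                    Z self-dual
                [ack]
                  ?Int ↦ !Int
                    Z self-dual
                [more]
                  ?Unit ↦ !Unit
                    Z self-dual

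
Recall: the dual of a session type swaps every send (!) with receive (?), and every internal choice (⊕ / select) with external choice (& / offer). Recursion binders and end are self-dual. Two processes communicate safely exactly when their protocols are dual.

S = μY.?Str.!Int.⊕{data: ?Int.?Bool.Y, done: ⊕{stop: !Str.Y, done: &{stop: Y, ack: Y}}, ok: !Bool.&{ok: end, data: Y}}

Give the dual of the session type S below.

μY.!Str.?Int.&{data: !Int.!Bool.Y, done: &{stop: ?Str.Y, done: ⊕{stop: Y, ack: Y}}, ok: ?Bool.⊕{ok: end, data: Y}}

μY → μY  (μ self-dual)
  ?Str → !Str
    !Int → ?Int
      ⊕{data,done,ok} → &{data,done,ok}  (select→offer)
        [data]
          ?Int → !Int
            ?Bool → !Bool
              dual(Y) = Y
        [done]
          ⊕{stop,done} → &{stop,done}  (select→offer)
            [stop]
              !Str → ?Str
                dual(Y) = Y
            [done]
              &{stop,ack} → ⊕{stop,ack}  (offer→select)
                [stop]
                  dual(Y) = Y
                [ack]
                  dual(Y) = Y
        [ok]
          !Bool → ?Bool
            &{ok,data} → ⊕{ok,data}  (offer→select)
              [ok]
                dual(end) = end
              [data]
                dual(Y) = Y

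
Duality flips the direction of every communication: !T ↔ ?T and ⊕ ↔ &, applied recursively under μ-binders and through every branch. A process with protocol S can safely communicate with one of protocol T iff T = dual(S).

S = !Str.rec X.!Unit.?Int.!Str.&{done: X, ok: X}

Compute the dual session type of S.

!Str → ?Str
  rec X → rec X  (binder kept)
    !Unit → ?Unit
      ?Int → !Int
        !Str → ?Str
          &{done,ok} → +{done,ok}  (offer→select)
            • done:
              X ↦ X
            • ok:
              X ↦ X

?Str.rec X.?Unit.!Int.?Str.+{done: X, ok: X}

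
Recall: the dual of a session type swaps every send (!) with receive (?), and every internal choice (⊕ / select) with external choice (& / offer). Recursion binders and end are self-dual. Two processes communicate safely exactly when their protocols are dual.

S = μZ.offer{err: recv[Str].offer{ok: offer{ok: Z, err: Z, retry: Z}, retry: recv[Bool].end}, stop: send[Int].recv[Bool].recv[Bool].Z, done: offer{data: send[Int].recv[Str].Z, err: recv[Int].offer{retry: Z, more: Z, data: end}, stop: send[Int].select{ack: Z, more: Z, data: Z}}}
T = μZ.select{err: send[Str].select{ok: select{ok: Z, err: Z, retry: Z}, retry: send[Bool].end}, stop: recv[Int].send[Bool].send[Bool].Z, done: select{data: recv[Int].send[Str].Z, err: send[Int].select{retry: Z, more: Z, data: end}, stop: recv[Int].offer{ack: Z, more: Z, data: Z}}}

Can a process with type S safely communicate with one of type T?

YES

μZ | μZ  ✓ (binder kept)
  offer{err,stop,done} | select{err,stop,done}  ✓ label sets agree
    • err:
      recv[Str] | send[Str]  ✓
        offer{ok,retry} | select{ok,retry}  ✓ label sets agree
          • ok:
            offer{ok,err,retry} | select{ok,err,retry}  ✓ label sets agree
              • ok:
                Z | Z  ✓
              • err:
                Z | Z  ✓
              • retry:
                Z | Z  ✓
          • retry:
            recv[Bool] | send[Bool]  ✓
              end | end  ✓
    • stop:
      send[Int] | recv[Int]  ✓
        recv[Bool] | send[Bool]  ✓
          recv[Bool] | send[Bool]  ✓
            Z | Z  ✓
    • done:
      offer{data,err,stop} | select{data,err,stop}  ✓ label sets agree
        • data:
          send[Int] | recv[Int]  ✓
            recv[Str] | send[Str]  ✓
              Z | Z  ✓
        • err:
          recv[Int] | send[Int]  ✓
            offer{retry,more,data} | select{retry,more,data}  ✓ label sets agree
              • retry:
                Z | Z  ✓
              • more:
                Z | Z  ✓
              • data:
                end | end  ✓
        • stop:
          send[Int] | recv[Int]  ✓
            select{ack,more,data} | offer{ack,more,data}  ✓ label sets agree
              • ack:
                Z | Z  ✓
              • more:
                Z | Z  ✓
              • data:
                Z | Z  ✓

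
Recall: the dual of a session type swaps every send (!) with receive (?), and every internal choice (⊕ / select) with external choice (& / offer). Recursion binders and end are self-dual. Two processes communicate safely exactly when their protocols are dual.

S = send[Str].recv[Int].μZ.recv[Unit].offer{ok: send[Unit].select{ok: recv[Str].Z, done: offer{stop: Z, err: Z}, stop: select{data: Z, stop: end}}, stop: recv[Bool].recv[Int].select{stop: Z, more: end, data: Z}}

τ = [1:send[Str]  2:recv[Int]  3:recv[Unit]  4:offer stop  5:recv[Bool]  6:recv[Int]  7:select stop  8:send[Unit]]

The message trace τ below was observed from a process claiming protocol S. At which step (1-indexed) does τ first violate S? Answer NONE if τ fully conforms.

8

[1] send[Str]  ✓  state: recv[Int].μZ.…
[2] recv[Int]  ✓  state: μZ.…
[3] recv[Unit]  ✓  state: offer{ok: send[Unit].select{ok: recv[Str].μZ.…, done: offer{stop: μZ.…, err: μZ.…}, stop: select{data: μZ.…, stop: end}}, stop: recv[Bool].recv[Int].select{stop: μZ.…, more: end, data: μZ.…}}
[4] offer stop  ✓  state: recv[Bool].recv[Int].select{stop: μZ.…, more: end, data: μZ.…}
[5] recv[Bool]  ✓  state: recv[Int].select{stop: μZ.…, more: end, data: μZ.…}
[6] recv[Int]  ✓  state: select{stop: μZ.…, more: end, data: μZ.…}
[7] select stop  ✓  state: μZ.…
[8] got send[Unit], protocol expects recv[Unit]  ✗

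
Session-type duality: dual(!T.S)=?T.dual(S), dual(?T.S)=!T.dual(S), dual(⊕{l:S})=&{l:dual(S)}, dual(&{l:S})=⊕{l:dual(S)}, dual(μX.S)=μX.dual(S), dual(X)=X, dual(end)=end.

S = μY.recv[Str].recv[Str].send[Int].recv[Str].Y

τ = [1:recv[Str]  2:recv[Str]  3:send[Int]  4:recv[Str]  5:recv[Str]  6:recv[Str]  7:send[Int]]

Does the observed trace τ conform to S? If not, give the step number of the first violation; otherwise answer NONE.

[1] recv[Str]  ✓  now at recv[Str].send[Int].recv[Str].μY.…
[2] recv[Str]  ✓  now at send[Int].recv[Str].μY.…
[3] send[Int]  ✓  now at recv[Str].μY.…
[4] recv[Str]  ✓  now at μY.…
[5] recv[Str]  ✓  now at recv[Str].send[Int].recv[Str].μY.…
[6] recv[Str]  ✓  now at send[Int].recv[Str].μY.…
[7] send[Int]  ✓  now at recv[Str].μY.…
trace exhausted — no violation

NONE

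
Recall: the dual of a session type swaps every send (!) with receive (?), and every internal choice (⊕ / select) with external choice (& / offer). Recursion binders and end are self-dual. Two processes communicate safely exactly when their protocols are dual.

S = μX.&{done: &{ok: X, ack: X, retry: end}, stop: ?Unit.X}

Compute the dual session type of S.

μX ↦ μX  (binder kept)
  &{done,stop} ↦ ⊕{done,stop}  (&→⊕)
    case done:
      &{ok,ack,retry} ↦ ⊕{ok,ack,retry}  (&→⊕)
        case ok:
          X self-dual
        case ack:
          X self-dual
        case retry:
          end self-dual
    case stop:
      ?Unit ↦ !Unit
        X self-dual

μX.⊕{done: ⊕{ok: X, ack: X, retry: end}, stop: !Unit.X}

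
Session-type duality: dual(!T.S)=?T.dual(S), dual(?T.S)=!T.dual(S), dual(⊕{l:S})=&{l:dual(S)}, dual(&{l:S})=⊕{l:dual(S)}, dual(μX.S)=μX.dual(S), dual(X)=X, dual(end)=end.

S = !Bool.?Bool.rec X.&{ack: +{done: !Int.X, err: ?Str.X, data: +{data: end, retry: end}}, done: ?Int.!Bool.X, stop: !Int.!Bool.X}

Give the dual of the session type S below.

!Bool = ?Bool
  ?Bool = !Bool
    rec X = rec X  (rec unchanged)
      &{ack,done,stop} = +{ack,done,stop}  (offer→select)
        [ack]
          +{done,err,data} = &{done,err,data}  (internal→external)
            [done]
              !Int = ?Int
                dual(X) = X
            [err]
              ?Str = !Str
                dual(X) = X
            [data]
              +{data,retry} = &{data,retry}  (internal→external)
                [data]
                  dual(end) = end
                [retry]
                  dual(end) = end
        [done]
          ?Int = !Int
            !Bool = ?Bool
              dual(X) = X
        [stop]
          !Int = ?Int
            !Bool = ?Bool
              dual(X) = X

?Bool.!Bool.rec X.+{ack: &{done: ?Int.X, err: !Str.X, data: &{data: end, retry: end}}, done: !Int.?Bool.X, stop: ?Int.?Bool.X}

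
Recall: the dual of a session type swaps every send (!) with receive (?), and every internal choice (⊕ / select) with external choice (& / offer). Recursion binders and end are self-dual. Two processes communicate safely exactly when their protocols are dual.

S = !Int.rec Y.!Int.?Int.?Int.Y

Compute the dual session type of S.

!Int → ?Int
  rec Y → rec Y  (μ self-dual)
    !Int → ?Int
      ?Int → !Int
        ?Int → !Int
          Y ↦ Y

?Int.rec Y.?Int.!Int.!Int.Y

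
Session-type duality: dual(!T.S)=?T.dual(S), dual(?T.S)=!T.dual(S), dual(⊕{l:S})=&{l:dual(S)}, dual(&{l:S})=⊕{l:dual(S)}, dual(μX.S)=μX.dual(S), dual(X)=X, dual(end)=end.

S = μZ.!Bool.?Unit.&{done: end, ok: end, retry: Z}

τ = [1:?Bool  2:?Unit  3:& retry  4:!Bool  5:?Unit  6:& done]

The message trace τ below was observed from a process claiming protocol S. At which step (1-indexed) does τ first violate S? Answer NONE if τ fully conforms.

1

@1 got ?Bool, protocol expects !Bool  ✗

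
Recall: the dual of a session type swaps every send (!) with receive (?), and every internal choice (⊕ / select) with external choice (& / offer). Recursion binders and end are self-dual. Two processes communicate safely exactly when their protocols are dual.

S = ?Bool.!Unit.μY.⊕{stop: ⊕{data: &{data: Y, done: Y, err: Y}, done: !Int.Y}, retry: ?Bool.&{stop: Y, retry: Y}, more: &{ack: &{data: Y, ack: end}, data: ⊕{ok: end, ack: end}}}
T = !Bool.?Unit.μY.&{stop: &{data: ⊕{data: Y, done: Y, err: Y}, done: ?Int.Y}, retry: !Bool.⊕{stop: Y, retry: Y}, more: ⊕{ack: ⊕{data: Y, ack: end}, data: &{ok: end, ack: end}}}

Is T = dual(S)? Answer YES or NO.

YES

?Bool vs !Bool  ok
  !Unit vs ?Unit  ok
    μY vs μY  ok (μ self-dual)
      ⊕{stop,retry,more} vs &{stop,retry,more}  ok same labels
        case stop:
          ⊕{data,done} vs &{data,done}  ok same labels
            case data:
              &{data,done,err} vs ⊕{data,done,err}  ok same labels
                case data:
                  Y vs Y  ok
                case done:
                  Y vs Y  ok
                case err:
                  Y vs Y  ok
            case done:
              !Int vs ?Int  ok
                Y vs Y  ok
        case retry:
          ?Bool vs !Bool  ok
            &{stop,retry} vs ⊕{stop,retry}  ok same labels
              case stop:
                Y vs Y  ok
              case retry:
                Y vs Y  ok
        case more:
          &{ack,data} vs ⊕{ack,data}  ok same labels
            case ack:
              &{data,ack} vs ⊕{data,ack}  ok same labels
                case data:
                  Y vs Y  ok
                case ack:
                  end vs end  ok
            case data:
              ⊕{ok,ack} vs &{ok,ack}  ok same labels
                case ok:
                  end vs end  ok
                case ack:
                  end vs end  ok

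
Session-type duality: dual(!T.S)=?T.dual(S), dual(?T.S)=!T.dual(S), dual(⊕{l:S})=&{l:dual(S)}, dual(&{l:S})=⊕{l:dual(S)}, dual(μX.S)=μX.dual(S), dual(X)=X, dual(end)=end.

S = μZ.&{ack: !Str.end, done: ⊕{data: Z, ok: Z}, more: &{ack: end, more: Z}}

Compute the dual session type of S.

μZ.⊕{ack: ?Str.end, done: &{data: Z, ok: Z}, more: ⊕{ack: end, more: Z}}

μZ = μZ  (binder kept)
  &{ack,done,more} = ⊕{ack,done,more}  (external→internal)
    [ack]
      !Str = ?Str
        end self-dual
    [done]
      ⊕{data,ok} = &{data,ok}  (internal→external)
        [data]
          Z self-dual
        [ok]
          Z self-dual
    [more]
      &{ack,more} = ⊕{ack,more}  (external→internal)
        [ack]
          end self-dual
        [more]
          Z self-dual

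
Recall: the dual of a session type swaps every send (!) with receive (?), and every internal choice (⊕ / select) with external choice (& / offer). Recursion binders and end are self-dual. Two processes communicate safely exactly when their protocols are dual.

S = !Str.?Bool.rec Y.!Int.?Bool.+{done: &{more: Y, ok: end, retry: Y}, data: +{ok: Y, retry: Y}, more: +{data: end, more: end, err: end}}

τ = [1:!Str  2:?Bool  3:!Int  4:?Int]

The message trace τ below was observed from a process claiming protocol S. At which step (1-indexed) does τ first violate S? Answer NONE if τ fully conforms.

step 1: !Str  ✓  cont: ?Bool.rec Y.…
step 2: ?Bool  ✓  cont: rec Y.…
step 3: !Int  ✓  cont: ?Bool.+{done: &{more: rec Y.…, ok: end, retry: rec Y.…}, data: +{ok: rec Y.…, retry: rec Y.…}, more: +{data: end, more: end, err: end}}
step 4: got ?Int, protocol expects ?Bool  ✗

4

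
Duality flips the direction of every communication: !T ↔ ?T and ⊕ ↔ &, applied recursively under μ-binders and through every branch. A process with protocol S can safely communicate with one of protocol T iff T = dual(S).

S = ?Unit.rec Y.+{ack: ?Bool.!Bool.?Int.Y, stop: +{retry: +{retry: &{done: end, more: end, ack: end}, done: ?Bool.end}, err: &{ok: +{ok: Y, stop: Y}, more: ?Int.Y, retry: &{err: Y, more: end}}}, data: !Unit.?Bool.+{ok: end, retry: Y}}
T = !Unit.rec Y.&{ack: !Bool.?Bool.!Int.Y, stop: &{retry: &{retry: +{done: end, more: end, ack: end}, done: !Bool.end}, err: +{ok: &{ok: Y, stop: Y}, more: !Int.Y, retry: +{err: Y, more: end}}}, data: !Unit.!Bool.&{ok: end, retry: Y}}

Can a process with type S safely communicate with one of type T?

NO

?Unit vs !Unit  ✓
  rec Y vs rec Y  ✓ (rec unchanged)
    +{ack,stop,data} vs &{ack,stop,data}  ✓ label sets agree
      • ack:
        ?Bool vs !Bool  ✓
          !Bool vs ?Bool  ✓
            ?Int vs !Int  ✓
              Y vs Y  ✓
      • stop:
        +{retry,err} vs &{retry,err}  ✓ label sets agree
          • retry:
            +{retry,done} vs &{retry,done}  ✓ label sets agree
              • retry:
                &{done,more,ack} vs +{done,more,ack}  ✓ label sets agree
                  • done:
                    end vs end  ✓
                  • more:
                    end vs end  ✓
                  • ack:
                    end vs end  ✓
              • done:
                ?Bool vs !Bool  ✓
                  end vs end  ✓
          • err:
            &{ok,more,retry} vs +{ok,more,retry}  ✓ label sets agree
              • ok:
                +{ok,stop} vs &{ok,stop}  ✓ label sets agree
                  • ok:
                    Y vs Y  ✓
                  • stop:
                    Y vs Y  ✓
              • more:
                ?Int vs !Int  ✓
                  Y vs Y  ✓
              • retry:
                &{err,more} vs +{err,more}  ✓ label sets agree
                  • err:
                    Y vs Y  ✓
                  • more:
                    end vs end  ✓
      • data:
        !Unit vs !Unit  ✗ same direction on both sides — not dual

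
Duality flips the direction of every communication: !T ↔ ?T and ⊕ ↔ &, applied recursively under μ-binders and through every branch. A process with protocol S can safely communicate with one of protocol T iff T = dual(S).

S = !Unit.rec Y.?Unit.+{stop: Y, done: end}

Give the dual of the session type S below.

?Unit.rec Y.!Unit.&{stop: Y, done: end}

!Unit ↦ ?Unit
  rec Y ↦ rec Y  (binder kept)
    ?Unit ↦ !Unit
      +{stop,done} ↦ &{stop,done}  (select→offer)
        • stop:
          Y ↦ Y
        • done:
          end ↦ end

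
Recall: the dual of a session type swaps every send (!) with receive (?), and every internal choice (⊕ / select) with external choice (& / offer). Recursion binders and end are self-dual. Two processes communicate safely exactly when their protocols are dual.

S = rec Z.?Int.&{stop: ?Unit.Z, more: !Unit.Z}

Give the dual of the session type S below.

rec Z = rec Z  (binder kept)
  ?Int = !Int
    &{stop,more} = +{stop,more}  (offer→select)
      • stop:
        ?Unit = !Unit
          Z self-dual
      • more:
        !Unit = ?Unit
          Z self-dual

rec Z.!Int.+{stop: !Unit.Z, more: ?Unit.Z}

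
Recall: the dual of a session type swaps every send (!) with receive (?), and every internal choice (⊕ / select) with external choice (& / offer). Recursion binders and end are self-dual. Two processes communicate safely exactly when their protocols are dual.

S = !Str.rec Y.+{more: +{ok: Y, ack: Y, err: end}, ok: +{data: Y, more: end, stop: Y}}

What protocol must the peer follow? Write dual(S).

!Str → ?Str
  rec Y → rec Y  (rec unchanged)
    +{more,ok} → &{more,ok}  (select→offer)
      case more:
        +{ok,ack,err} → &{ok,ack,err}  (select→offer)
          case ok:
            Y self-dual
          case ack:
            Y self-dual
          case err:
            end self-dual
      case ok:
        +{data,more,stop} → &{data,more,stop}  (select→offer)
          case data:
            Y self-dual
          case more:
            end self-dual
          case stop:
            Y self-dual

?Str.rec Y.&{more: &{ok: Y, ack: Y, err: end}, ok: &{data: Y, more: end, stop: Y}}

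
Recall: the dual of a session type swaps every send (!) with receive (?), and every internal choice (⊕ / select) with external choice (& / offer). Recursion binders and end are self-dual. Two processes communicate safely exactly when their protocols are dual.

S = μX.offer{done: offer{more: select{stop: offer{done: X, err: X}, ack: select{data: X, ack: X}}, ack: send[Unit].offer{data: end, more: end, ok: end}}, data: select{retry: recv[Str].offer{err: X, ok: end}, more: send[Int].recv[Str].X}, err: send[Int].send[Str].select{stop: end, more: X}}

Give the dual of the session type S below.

μX ↦ μX  (binder kept)
  offer{done,data,err} ↦ select{done,data,err}  (external→internal)
    case done:
      offer{more,ack} ↦ select{more,ack}  (external→internal)
        case more:
          select{stop,ack} ↦ offer{stop,ack}  (select→offer)
            case stop:
              offer{done,err} ↦ select{done,err}  (external→internal)
                case done:
                  X self-dual
                case err:
                  X self-dual
            case ack:
              select{data,ack} ↦ offer{data,ack}  (select→offer)
                case data:
                  X self-dual
                case ack:
                  X self-dual
        case ack:
          send[Unit] ↦ recv[Unit]
            offer{data,more,ok} ↦ select{data,more,ok}  (external→internal)
              case data:
                end self-dual
              case more:
                end self-dual
              case ok:
                end self-dual
    case data:
      select{retry,more} ↦ offer{retry,more}  (select→offer)
        case retry:
          recv[Str] ↦ send[Str]
            offer{err,ok} ↦ select{err,ok}  (external→internal)
              case err:
                X self-dual
              case ok:
                end self-dual
        case more:
          send[Int] ↦ recv[Int]
            recv[Str] ↦ send[Str]
              X self-dual
    case err:
      send[Int] ↦ recv[Int]
        send[Str] ↦ recv[Str]
          select{stop,more} ↦ offer{stop,more}  (select→offer)
            case stop:
              end self-dual
            case more:
              X self-dual

μX.select{done: select{more: offer{stop: select{done: X, err: X}, ack: offer{data: X, ack: X}}, ack: recv[Unit].select{data: end, more: end, ok: end}}, data: offer{retry: send[Str].select{err: X, ok: end}, more: recv[Int].send[Str].X}, err: recv[Int].recv[Str].offer{stop: end, more: X}}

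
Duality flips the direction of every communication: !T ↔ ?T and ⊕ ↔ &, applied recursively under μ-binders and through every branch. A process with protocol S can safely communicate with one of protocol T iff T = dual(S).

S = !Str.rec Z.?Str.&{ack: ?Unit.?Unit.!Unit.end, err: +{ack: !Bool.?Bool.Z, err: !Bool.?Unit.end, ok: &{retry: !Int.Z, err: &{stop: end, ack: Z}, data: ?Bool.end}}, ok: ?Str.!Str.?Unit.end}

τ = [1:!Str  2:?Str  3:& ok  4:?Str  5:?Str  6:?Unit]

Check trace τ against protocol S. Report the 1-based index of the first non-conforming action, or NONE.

5

@1 !Str  ✓  residual = rec Z.…
@2 ?Str  ✓  residual = &{ack: ?Unit.?Unit.!Unit.end, err: +{ack: !Bool.?Bool.rec Z.…, err: !Bool.?Unit.end, ok: &{retry: !Int.rec Z.…, err: &{stop: end, ack: rec Z.…}, data: ?Bool.end}}, ok: ?Str.!Str.?Unit.end}
@3 & ok  ✓  residual = ?Str.!Str.?Unit.end
@4 ?Str  ✓  residual = !Str.?Unit.end
@5 got ?Str, protocol expects !Str  ✗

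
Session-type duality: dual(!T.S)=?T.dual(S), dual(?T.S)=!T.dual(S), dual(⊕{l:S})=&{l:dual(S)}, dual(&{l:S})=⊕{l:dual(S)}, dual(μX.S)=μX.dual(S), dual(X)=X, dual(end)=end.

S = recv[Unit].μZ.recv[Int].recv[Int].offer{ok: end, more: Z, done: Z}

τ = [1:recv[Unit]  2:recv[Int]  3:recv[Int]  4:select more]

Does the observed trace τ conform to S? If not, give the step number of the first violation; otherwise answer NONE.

step 1: recv[Unit]  ✓  now at μZ.…
step 2: recv[Int]  ✓  now at recv[Int].offer{ok: end, more: μZ.…, done: μZ.…}
step 3: recv[Int]  ✓  now at offer{ok: end, more: μZ.…, done: μZ.…}
step 4: got select more, protocol expects offer ok or offer more or offer done  ✗

4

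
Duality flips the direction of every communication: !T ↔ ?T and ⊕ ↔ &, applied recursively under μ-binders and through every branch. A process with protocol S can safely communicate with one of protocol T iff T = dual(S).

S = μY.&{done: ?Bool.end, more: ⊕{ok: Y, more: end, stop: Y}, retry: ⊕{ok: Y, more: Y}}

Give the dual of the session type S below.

μY.⊕{done: !Bool.end, more: &{ok: Y, more: end, stop: Y}, retry: &{ok: Y, more: Y}}

μY = μY  (binder kept)
  &{done,more,retry} = ⊕{done,more,retry}  (&→⊕)
    [done]
      ?Bool = !Bool
        end self-dual
    [more]
      ⊕{ok,more,stop} = &{ok,more,stop}  (select→offer)
        [ok]
          Y self-dual
        [more]
          end self-dual
        [stop]
          Y self-dual
    [retry]
      ⊕{ok,more} = &{ok,more}  (select→offer)
        [ok]
          Y self-dual
        [more]
          Y self-dual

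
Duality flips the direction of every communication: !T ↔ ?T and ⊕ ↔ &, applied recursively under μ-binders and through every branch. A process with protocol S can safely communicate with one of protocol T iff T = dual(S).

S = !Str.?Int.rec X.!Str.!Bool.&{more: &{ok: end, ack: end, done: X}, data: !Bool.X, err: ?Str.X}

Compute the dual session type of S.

?Str.!Int.rec X.?Str.?Bool.+{more: +{ok: end, ack: end, done: X}, data: ?Bool.X, err: !Str.X}

!Str ↦ ?Str
  ?Int ↦ !Int
    rec X ↦ rec X  (binder kept)
      !Str ↦ ?Str
        !Bool ↦ ?Bool
          &{more,data,err} ↦ +{more,data,err}  (external→internal)
            • more:
              &{ok,ack,done} ↦ +{ok,ack,done}  (external→internal)
                • ok:
                  end self-dual
                • ack:
                  end self-dual
                • done:
                  X self-dual
            • data:
              !Bool ↦ ?Bool
                X self-dual
            • err:
              ?Str ↦ !Str
                X self-dual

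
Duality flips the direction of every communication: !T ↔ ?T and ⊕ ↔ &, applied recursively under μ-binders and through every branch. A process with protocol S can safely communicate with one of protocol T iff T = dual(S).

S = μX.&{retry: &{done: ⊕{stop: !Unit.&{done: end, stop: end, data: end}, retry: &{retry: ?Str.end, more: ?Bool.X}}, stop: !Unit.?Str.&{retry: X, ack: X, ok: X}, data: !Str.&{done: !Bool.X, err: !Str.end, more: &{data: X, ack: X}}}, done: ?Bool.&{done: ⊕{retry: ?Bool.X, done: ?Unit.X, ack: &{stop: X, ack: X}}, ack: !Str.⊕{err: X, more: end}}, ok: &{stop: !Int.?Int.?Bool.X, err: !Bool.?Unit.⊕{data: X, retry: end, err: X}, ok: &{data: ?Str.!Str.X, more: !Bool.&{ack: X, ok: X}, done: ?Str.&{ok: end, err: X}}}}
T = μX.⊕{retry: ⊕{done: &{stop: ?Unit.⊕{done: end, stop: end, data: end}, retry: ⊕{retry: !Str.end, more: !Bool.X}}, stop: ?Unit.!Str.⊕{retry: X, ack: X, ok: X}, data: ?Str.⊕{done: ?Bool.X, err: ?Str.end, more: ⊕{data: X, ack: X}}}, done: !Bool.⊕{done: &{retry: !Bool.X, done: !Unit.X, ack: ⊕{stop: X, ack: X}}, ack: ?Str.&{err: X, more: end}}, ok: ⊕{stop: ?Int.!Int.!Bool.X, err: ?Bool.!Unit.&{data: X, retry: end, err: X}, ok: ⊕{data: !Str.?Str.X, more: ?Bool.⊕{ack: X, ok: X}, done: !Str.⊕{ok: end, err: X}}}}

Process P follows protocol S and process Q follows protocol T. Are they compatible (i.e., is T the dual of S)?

YES

μX vs μX  ✓ (rec unchanged)
  &{retry,done,ok} vs ⊕{retry,done,ok}  ✓ label sets agree
    [retry]
      &{done,stop,data} vs ⊕{done,stop,data}  ✓ label sets agree
        [done]
          ⊕{stop,retry} vs &{stop,retry}  ✓ label sets agree
            [stop]
              !Unit vs ?Unit  ✓
                &{done,stop,data} vs ⊕{done,stop,data}  ✓ label sets agree
                  [done]
                    end vs end  ✓
                  [stop]
                    end vs end  ✓
                  [data]
                    end vs end  ✓
            [retry]
              &{retry,more} vs ⊕{retry,more}  ✓ label sets agree
                [retry]
                  ?Str vs !Str  ✓
                    end vs end  ✓
                [more]
                  ?Bool vs !Bool  ✓
                    X vs X  ✓
        [stop]
          !Unit vs ?Unit  ✓
            ?Str vs !Str  ✓
              &{retry,ack,ok} vs ⊕{retry,ack,ok}  ✓ label sets agree
                [retry]
                  X vs X  ✓
                [ack]
                  X vs X  ✓
                [ok]
                  X vs X  ✓
        [data]
          !Str vs ?Str  ✓
            &{done,err,more} vs ⊕{done,err,more}  ✓ label sets agree
              [done]
                !Bool vs ?Bool  ✓
                  X vs X  ✓
              [err]
                !Str vs ?Str  ✓
                  end vs end  ✓
              [more]
                &{data,ack} vs ⊕{data,ack}  ✓ label sets agree
                  [data]
                    X vs X  ✓
                  [ack]
                    X vs X  ✓
    [done]
      ?Bool vs !Bool  ✓
        &{done,ack} vs ⊕{done,ack}  ✓ label sets agree
          [done]
            ⊕{retry,done,ack} vs &{retry,done,ack}  ✓ label sets agree
              [retry]
                ?Bool vs !Bool  ✓
                  X vs X  ✓
              [done]
                ?Unit vs !Unit  ✓
                  X vs X  ✓
              [ack]
                &{stop,ack} vs ⊕{stop,ack}  ✓ label sets agree
                  [stop]
                    X vs X  ✓
                  [ack]
                    X vs X  ✓
          [ack]
            !Str vs ?Str  ✓
              ⊕{err,more} vs &{err,more}  ✓ label sets agree
                [err]
                  X vs X  ✓
                [more]
                  end vs end  ✓
    [ok]
      &{stop,err,ok} vs ⊕{stop,err,ok}  ✓ label sets agree
        [stop]
          !Int vs ?Int  ✓
            ?Int vs !Int  ✓
              ?Bool vs !Bool  ✓
                X vs X  ✓
        [err]
          !Bool vs ?Bool  ✓
            ?Unit vs !Unit  ✓
              ⊕{data,retry,err} vs &{data,retry,err}  ✓ label sets agree
                [data]
                  X vs X  ✓
                [retry]
                  end vs end  ✓
                [err]
                  X vs X  ✓
        [ok]
          &{data,more,done} vs ⊕{data,more,done}  ✓ label sets agree
            [data]
              ?Str vs !Str  ✓
                !Str vs ?Str  ✓
                  X vs X  ✓
            [more]
              !Bool vs ?Bool  ✓
                &{ack,ok} vs ⊕{ack,ok}  ✓ label sets agree
                  [ack]
                    X vs X  ✓
                  [ok]
                    X vs X  ✓
            [done]
              ?Str vs !Str  ✓
                &{ok,err} vs ⊕{ok,err}  ✓ label sets agree
                  [ok]
                    end vs end  ✓
                  [err]
                    X vs X  ✓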